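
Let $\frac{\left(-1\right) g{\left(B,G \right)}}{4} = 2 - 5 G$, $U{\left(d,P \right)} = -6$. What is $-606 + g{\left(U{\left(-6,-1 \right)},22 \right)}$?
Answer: $-174$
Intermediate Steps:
$g{\left(B,G \right)} = -8 + 20 G$ ($g{\left(B,G \right)} = - 4 \left(2 - 5 G\right) = -8 + 20 G$)
$-606 + g{\left(U{\left(-6,-1 \right)},22 \right)} = -606 + \left(-8 + 20 \cdot 22\right) = -606 + \left(-8 + 440\right) = -606 + 432 = -174$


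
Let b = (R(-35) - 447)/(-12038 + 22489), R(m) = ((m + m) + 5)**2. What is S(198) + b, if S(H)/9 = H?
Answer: 18627460/10451 ≈ 1782.4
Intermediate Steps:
R(m) = (5 + 2*m)**2 (R(m) = (2*m + 5)**2 = (5 + 2*m)**2)
S(H) = 9*H
b = 3778/10451 (b = ((5 + 2*(-35))**2 - 447)/(-12038 + 22489) = ((5 - 70)**2 - 447)/10451 = ((-65)**2 - 447)*(1/10451) = (4225 - 447)*(1/10451) = 3778*(1/10451) = 3778/10451 ≈ 0.36150)
S(198) + b = 9*198 + 3778/10451 = 1782 + 3778/10451 = 18627460/10451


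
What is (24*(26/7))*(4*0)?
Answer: 0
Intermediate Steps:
(24*(26/7))*(4*0) = (24*(26*(⅐)))*0 = (24*(26/7))*0 = (624/7)*0 = 0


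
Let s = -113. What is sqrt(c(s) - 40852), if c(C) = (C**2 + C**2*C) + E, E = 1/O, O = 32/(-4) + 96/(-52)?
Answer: I*sqrt(376570906)/16 ≈ 1212.8*I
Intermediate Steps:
O = -128/13 (O = 32*(-1/4) + 96*(-1/52) = -8 - 24/13 = -128/13 ≈ -9.8462)
E = -13/128 (E = 1/(-128/13) = -13/128 ≈ -0.10156)
c(C) = -13/128 + C**2 + C**3 (c(C) = (C**2 + C**2*C) - 13/128 = (C**2 + C**3) - 13/128 = -13/128 + C**2 + C**3)
sqrt(c(s) - 40852) = sqrt((-13/128 + (-113)**2 + (-113)**3) - 40852) = sqrt((-13/128 + 12769 - 1442897) - 40852) = sqrt(-183056397/128 - 40852) = sqrt(-188285453/128) = I*sqrt(376570906)/16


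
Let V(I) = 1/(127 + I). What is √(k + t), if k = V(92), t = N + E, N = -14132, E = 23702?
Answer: √458986989/219 ≈ 97.826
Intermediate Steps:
t = 9570 (t = -14132 + 23702 = 9570)
k = 1/219 (k = 1/(127 + 92) = 1/219 ≈ 0.0045662)
√(k + t) = √(1/219 + 9570) = √(2095831/219) = √458986989/219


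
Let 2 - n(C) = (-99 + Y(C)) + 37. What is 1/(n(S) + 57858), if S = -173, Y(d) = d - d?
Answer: 1/57922 ≈ 1.7265e-5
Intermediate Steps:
Y(d) = 0
n(C) = 64 (n(C) = 2 - ((-99 + 0) + 37) = 2 - (-99 + 37) = 2 - 1*(-62) = 2 + 62 = 64)
1/(n(S) + 57858) = 1/(64 + 57858) = 1/57922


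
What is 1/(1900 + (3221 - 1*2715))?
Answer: 1/2406 ≈ 0.00041563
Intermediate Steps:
1/(1900 + (3221 - 1*2715)) = 1/(1900 + (3221 - 2715)) = 1/(1900 + 506) = 1/2406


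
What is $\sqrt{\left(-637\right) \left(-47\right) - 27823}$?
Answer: $46$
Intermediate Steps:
$\sqrt{\left(-637\right) \left(-47\right) - 27823} = \sqrt{29939 - 27823} = \sqrt{2116} = 46$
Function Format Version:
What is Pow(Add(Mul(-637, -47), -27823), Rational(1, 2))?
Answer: 46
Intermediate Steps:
Pow(Add(Mul(-637, -47), -27823), Rational(1, 2)) = Pow(Add(29939, -27823), Rational(1, 2)) = Pow(2116, Rational(1, 2)) = 46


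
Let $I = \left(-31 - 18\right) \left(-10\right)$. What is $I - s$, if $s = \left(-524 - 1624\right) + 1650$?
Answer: $988$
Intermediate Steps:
$I = 490$ ($I = \left(-49\right) \left(-10\right) = 490$)
$s = -498$ ($s = -2148 + 1650 = -498$)
$I - s = 490 - -498 = 490 + 498 = 988$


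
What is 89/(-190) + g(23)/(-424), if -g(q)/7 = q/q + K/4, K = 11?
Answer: -65497/161120 ≈ -0.40651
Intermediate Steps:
g(q) = -105/4 (g(q) = -7*(q/q + 11/4) = -7*(1 + 11*(¼)) = -7*(1 + 11/4) = -7*15/4 = -105/4)
89/(-190) + g(23)/(-424) = 89/(-190) - 105/4/(-424) = 89*(-1/190) - 105/4*(-1/424) = -89/190 + 105/1696 = -65497/161120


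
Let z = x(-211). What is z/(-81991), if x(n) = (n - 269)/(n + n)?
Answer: -240/17300101 ≈ -1.3873e-5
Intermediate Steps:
x(n) = (-269 + n)/(2*n) (x(n) = (-269 + n)/((2*n)) = (-269 + n)*(1/(2*n)) = (-269 + n)/(2*n))
z = 240/211 (z = (½)*(-269 - 211)/(-211) = (½)*(-1/211)*(-480) = 240/211 ≈ 1.1374)
z/(-81991) = (240/211)/(-81991) = (240/211)*(-1/81991) = -240/17300101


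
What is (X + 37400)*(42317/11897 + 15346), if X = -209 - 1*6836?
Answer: 5543238226045/11897 ≈ 4.6594e+8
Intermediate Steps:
X = -7045 (X = -209 - 6836 = -7045)
(X + 37400)*(42317/11897 + 15346) = (-7045 + 37400)*(42317/11897 + 15346) = 30355*(42317*(1/11897) + 15346) = 30355*(42317/11897 + 15346) = 30355*(182613679/11897) = 5543238226045/11897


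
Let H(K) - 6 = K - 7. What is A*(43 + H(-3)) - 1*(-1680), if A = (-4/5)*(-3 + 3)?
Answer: 1680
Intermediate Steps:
H(K) = -1 + K (H(K) = 6 + (K - 7) = 6 + (-7 + K) = -1 + K)
A = 0 (A = -4*1/5*0 = -4/5*0 = 0)
A*(43 + H(-3)) - 1*(-1680) = 0*(43 + (-1 - 3)) - 1*(-1680) = 0*(43 - 4) + 1680 = 0*39 + 1680 = 0 + 1680 = 1680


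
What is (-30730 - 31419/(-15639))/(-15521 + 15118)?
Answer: 160185017/2100839 ≈ 76.248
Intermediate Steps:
(-30730 - 31419/(-15639))/(-15521 + 15118) = (-30730 - 31419*(-1/15639))/(-403) = (-30730 + 10473/5213)*(-1/403) = -160185017/5213*(-1/403) = 160185017/2100839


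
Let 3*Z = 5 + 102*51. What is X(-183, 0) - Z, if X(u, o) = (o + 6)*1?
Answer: -5189/3 ≈ -1729.7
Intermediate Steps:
X(u, o) = 6 + o (X(u, o) = (6 + o)*1 = 6 + o)
Z = 5207/3 (Z = (5 + 102*51)/3 = (5 + 5202)/3 = (⅓)*5207 = 5207/3 ≈ 1735.7)
X(-183, 0) - Z = (6 + 0) - 1*5207/3 = 6 - 5207/3 = -5189/3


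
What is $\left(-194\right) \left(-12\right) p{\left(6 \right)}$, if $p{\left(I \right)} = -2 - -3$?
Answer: $2328$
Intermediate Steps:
$p{\left(I \right)} = 1$ ($p{\left(I \right)} = -2 + 3 = 1$)
$\left(-194\right) \left(-12\right) p{\left(6 \right)} = \left(-194\right) \left(-12\right) 1 = 2328 \cdot 1 = 2328$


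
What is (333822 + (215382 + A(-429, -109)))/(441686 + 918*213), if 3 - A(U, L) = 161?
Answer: 274523/318610 ≈ 0.86163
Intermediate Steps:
A(U, L) = -158 (A(U, L) = 3 - 1*161 = 3 - 161 = -158)
(333822 + (215382 + A(-429, -109)))/(441686 + 918*213) = (333822 + (215382 - 158))/(441686 + 918*213) = (333822 + 215224)/(441686 + 195534) = 549046/637220 = 549046*(1/637220) = 274523/318610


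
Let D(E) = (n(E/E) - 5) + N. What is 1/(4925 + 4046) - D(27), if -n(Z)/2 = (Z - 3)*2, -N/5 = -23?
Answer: -1058577/8971 ≈ -118.00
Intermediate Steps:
N = 115 (N = -5*(-23) = 115)
n(Z) = 12 - 4*Z (n(Z) = -2*(Z - 3)*2 = -2*(-3 + Z)*2 = -2*(-6 + 2*Z) = 12 - 4*Z)
D(E) = 118 (D(E) = ((12 - 4*E/E) - 5) + 115 = ((12 - 4*1) - 5) + 115 = ((12 - 4) - 5) + 115 = (8 - 5) + 115 = 3 + 115 = 118)
1/(4925 + 4046) - D(27) = 1/(4925 + 4046) - 1*118 = 1/8971 - 118 = -1058577/8971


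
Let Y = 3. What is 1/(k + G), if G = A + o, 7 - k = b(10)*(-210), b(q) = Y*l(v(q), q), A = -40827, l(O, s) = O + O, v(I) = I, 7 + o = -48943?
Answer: -1/77170 ≈ -1.2958e-5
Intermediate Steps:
o = -48950 (o = -7 - 48943 = -48950)
l(O, s) = 2*O
b(q) = 6*q (b(q) = 3*(2*q) = 6*q)
k = 12607 (k = 7 - 6*10*(-210) = 7 - 60*(-210) = 7 - 1*(-12600) = 7 + 12600 = 12607)
G = -89777 (G = -40827 - 48950 = -89777)
1/(k + G) = 1/(12607 - 89777) = 1/(-77170) = -1/77170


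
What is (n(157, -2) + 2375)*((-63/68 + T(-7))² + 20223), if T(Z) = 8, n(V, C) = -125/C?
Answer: 456994750875/9248 ≈ 4.9416e+7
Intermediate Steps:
(n(157, -2) + 2375)*((-63/68 + T(-7))² + 20223) = (-125/(-2) + 2375)*((-63/68 + 8)² + 20223) = (-125*(-½) + 2375)*((-63*1/68 + 8)² + 20223) = (125/2 + 2375)*((-63/68 + 8)² + 20223) = 4875*((481/68)² + 20223)/2 = 4875*(231361/4624 + 20223)/2 = (4875/2)*(93742513/4624) = 456994750875/9248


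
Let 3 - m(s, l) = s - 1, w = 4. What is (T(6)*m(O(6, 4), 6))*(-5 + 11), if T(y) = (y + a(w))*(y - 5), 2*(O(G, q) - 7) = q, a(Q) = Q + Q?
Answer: -420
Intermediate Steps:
a(Q) = 2*Q
O(G, q) = 7 + q/2
T(y) = (-5 + y)*(8 + y) (T(y) = (y + 2*4)*(y - 5) = (y + 8)*(-5 + y) = (8 + y)*(-5 + y) = (-5 + y)*(8 + y))
m(s, l) = 4 - s (m(s, l) = 3 - (s - 1) = 3 - (-1 + s) = 3 + (1 - s) = 4 - s)
(T(6)*m(O(6, 4), 6))*(-5 + 11) = ((-40 + 6**2 + 3*6)*(4 - (7 + (1/2)*4)))*(-5 + 11) = ((-40 + 36 + 18)*(4 - (7 + 2)))*6 = (14*(4 - 1*9))*6 = (14*(4 - 9))*6 = (14*(-5))*6 = -70*6 = -420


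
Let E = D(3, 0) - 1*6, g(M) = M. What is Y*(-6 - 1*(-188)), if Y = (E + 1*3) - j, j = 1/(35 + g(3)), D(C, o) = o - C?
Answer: -20839/19 ≈ -1096.8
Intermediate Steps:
E = -9 (E = (0 - 1*3) - 1*6 = (0 - 3) - 6 = -3 - 6 = -9)
j = 1/38 (j = 1/(35 + 3) = 1/38 ≈ 0.026316)
Y = -229/38 (Y = (-9 + 1*3) - 1*1/38 = (-9 + 3) - 1/38 = -6 - 1/38 = -229/38 ≈ -6.0263)
Y*(-6 - 1*(-188)) = -229*(-6 - 1*(-188))/38 = -229*(-6 + 188)/38 = -229/38*182 = -20839/19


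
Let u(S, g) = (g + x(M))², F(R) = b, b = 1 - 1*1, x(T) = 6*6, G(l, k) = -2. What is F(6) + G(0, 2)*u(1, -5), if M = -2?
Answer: -1922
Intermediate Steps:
x(T) = 36
b = 0 (b = 1 - 1 = 0)
F(R) = 0
u(S, g) = (36 + g)² (u(S, g) = (g + 36)² = (36 + g)²)
F(6) + G(0, 2)*u(1, -5) = 0 - 2*(36 - 5)² = 0 - 2*31² = 0 - 2*961 = 0 - 1922 = -1922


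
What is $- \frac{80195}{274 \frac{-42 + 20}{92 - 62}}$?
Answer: $\frac{1202925}{3014} \approx 399.11$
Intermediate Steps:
$- \frac{80195}{274 \frac{-42 + 20}{92 - 62}} = - \frac{80195}{274 \left(- \frac{22}{30}\right)} = - \frac{80195}{274 \left(\left(-22\right) \frac{1}{30}\right)} = - \frac{80195}{274 \left(- \frac{11}{15}\right)} = - \frac{80195}{- \frac{3014}{15}} = \left(-80195\right) \left(- \frac{15}{3014}\right) = \frac{1202925}{3014}$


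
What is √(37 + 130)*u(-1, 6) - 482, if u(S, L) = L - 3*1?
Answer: -482 + 3*√167 ≈ -443.23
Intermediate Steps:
u(S, L) = -3 + L (u(S, L) = L - 3 = -3 + L)
√(37 + 130)*u(-1, 6) - 482 = √(37 + 130)*(-3 + 6) - 482 = √167*3 - 482 = 3*√167 - 482 = -482 + 3*√167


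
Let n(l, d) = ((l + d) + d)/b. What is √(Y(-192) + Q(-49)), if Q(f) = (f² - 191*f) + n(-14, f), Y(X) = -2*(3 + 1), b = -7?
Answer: 2*√2942 ≈ 108.48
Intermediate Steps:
Y(X) = -8 (Y(X) = -2*4 = -8)
n(l, d) = -2*d/7 - l/7 (n(l, d) = ((l + d) + d)/(-7) = ((d + l) + d)*(-⅐) = (l + 2*d)*(-⅐) = -2*d/7 - l/7)
Q(f) = 2 + f² - 1339*f/7 (Q(f) = (f² - 191*f) + (-2*f/7 - ⅐*(-14)) = (f² - 191*f) + (-2*f/7 + 2) = (f² - 191*f) + (2 - 2*f/7) = 2 + f² - 1339*f/7)
√(Y(-192) + Q(-49)) = √(-8 + (2 + (-49)² - 1339/7*(-49))) = √(-8 + (2 + 2401 + 9373)) = √(-8 + 11776) = √11768 = 2*√2942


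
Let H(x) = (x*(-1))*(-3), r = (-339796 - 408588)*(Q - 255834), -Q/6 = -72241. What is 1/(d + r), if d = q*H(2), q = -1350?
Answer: -1/132921987108 ≈ -7.5232e-12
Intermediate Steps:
Q = 433446 (Q = -6*(-72241) = 433446)
r = -132921979008 (r = (-339796 - 408588)*(433446 - 255834) = -748384*177612 = -132921979008)
H(x) = 3*x (H(x) = -x*(-3) = 3*x)
d = -8100 (d = -4050*2 = -1350*6 = -8100)
1/(d + r) = 1/(-8100 - 132921979008) = 1/(-132921987108) = -1/132921987108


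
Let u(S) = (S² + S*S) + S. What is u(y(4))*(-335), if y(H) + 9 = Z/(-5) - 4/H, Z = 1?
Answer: -331449/5 ≈ -66290.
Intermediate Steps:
y(H) = -46/5 - 4/H (y(H) = -9 + (1/(-5) - 4/H) = -9 + (1*(-⅕) - 4/H) = -9 + (-⅕ - 4/H) = -46/5 - 4/H)
u(S) = S + 2*S² (u(S) = (S² + S²) + S = 2*S² + S = S + 2*S²)
u(y(4))*(-335) = ((-46/5 - 4/4)*(1 + 2*(-46/5 - 4/4)))*(-335) = ((-46/5 - 4*¼)*(1 + 2*(-46/5 - 4*¼)))*(-335) = ((-46/5 - 1)*(1 + 2*(-46/5 - 1)))*(-335) = -51*(1 + 2*(-51/5))/5*(-335) = -51*(1 - 102/5)/5*(-335) = -51/5*(-97/5)*(-335) = (4947/25)*(-335) = -331449/5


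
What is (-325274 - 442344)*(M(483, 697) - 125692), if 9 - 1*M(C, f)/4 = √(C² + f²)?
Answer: 96455807408 + 3070472*√719098 ≈ 9.9059e+10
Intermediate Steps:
M(C, f) = 36 - 4*√(C² + f²)
(-325274 - 442344)*(M(483, 697) - 125692) = (-325274 - 442344)*((36 - 4*√(483² + 697²)) - 125692) = -767618*((36 - 4*√(233289 + 485809)) - 125692) = -767618*((36 - 4*√719098) - 125692) = -767618*(-125656 - 4*√719098) = 96455807408 + 3070472*√719098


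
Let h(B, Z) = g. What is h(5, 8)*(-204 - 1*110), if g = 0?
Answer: 0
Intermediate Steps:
h(B, Z) = 0
h(5, 8)*(-204 - 1*110) = 0*(-204 - 1*110) = 0*(-204 - 110) = 0*(-314) = 0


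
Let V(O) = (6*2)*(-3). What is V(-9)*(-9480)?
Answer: 341280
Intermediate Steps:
V(O) = -36 (V(O) = 12*(-3) = -36)
V(-9)*(-9480) = -36*(-9480) = 341280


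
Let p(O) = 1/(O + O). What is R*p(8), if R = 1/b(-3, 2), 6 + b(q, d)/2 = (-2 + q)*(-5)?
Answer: 1/608 ≈ 0.0016447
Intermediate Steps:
b(q, d) = 8 - 10*q (b(q, d) = -12 + 2*((-2 + q)*(-5)) = -12 + 2*(10 - 5*q) = -12 + (20 - 10*q) = 8 - 10*q)
p(O) = 1/(2*O)
R = 1/38 (R = 1/(8 - 10*(-3)) = 1/(8 + 30) = 1/38 ≈ 0.026316)
R*p(8) = ((1/2)/8)/38 = ((1/2)*(1/8))/38 = (1/38)*(1/16) = 1/608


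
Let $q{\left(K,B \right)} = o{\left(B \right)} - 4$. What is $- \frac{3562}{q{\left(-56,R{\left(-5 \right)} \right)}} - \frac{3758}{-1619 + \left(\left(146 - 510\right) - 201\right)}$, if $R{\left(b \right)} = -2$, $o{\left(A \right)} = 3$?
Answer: $\frac{3891583}{1092} \approx 3563.7$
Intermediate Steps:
$q{\left(K,B \right)} = -1$ ($q{\left(K,B \right)} = 3 - 4 = -1$)
$- \frac{3562}{q{\left(-56,R{\left(-5 \right)} \right)}} - \frac{3758}{-1619 + \left(\left(146 - 510\right) - 201\right)} = - \frac{3562}{-1} - \frac{3758}{-1619 + \left(\left(146 - 510\right) - 201\right)} = \left(-3562\right) \left(-1\right) - \frac{3758}{-1619 - 565} = 3562 - \frac{3758}{-1619 - 565} = 3562 - \frac{3758}{-2184} = 3562 - - \frac{1879}{1092} = 3562 + \frac{1879}{1092} = \frac{3891583}{1092}$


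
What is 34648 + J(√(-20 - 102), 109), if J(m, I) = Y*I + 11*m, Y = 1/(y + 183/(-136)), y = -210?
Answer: 995872640/28743 + 11*I*√122 ≈ 34648.0 + 121.5*I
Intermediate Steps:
Y = -136/28743 (Y = 1/(-210 + 183/(-136)) = 1/(-210 + 183*(-1/136)) = 1/(-210 - 183/136) = 1/(-28743/136) = -136/28743 ≈ -0.0047316)
J(m, I) = 11*m - 136*I/28743 (J(m, I) = -136*I/28743 + 11*m = 11*m - 136*I/28743)
34648 + J(√(-20 - 102), 109) = 34648 + (11*√(-20 - 102) - 136/28743*109) = 34648 + (11*√(-122) - 14824/28743) = 34648 + (11*(I*√122) - 14824/28743) = 34648 + (11*I*√122 - 14824/28743) = 34648 + (-14824/28743 + 11*I*√122) = 995872640/28743 + 11*I*√122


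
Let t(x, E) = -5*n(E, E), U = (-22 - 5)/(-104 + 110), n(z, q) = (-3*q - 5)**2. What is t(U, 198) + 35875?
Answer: -1758130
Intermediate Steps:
n(z, q) = (-5 - 3*q)**2
U = -9/2 (U = -27/6 = -27*1/6 = -9/2 ≈ -4.5000)
t(x, E) = -5*(5 + 3*E)**2
t(U, 198) + 35875 = -5*(5 + 3*198)**2 + 35875 = -5*(5 + 594)**2 + 35875 = -5*599**2 + 35875 = -5*358801 + 35875 = -1794005 + 35875 = -1758130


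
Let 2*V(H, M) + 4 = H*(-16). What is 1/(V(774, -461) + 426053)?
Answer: 1/419859 ≈ 2.3818e-6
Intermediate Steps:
V(H, M) = -2 - 8*H (V(H, M) = -2 + (H*(-16))/2 = -2 + (-16*H)/2 = -2 - 8*H)
1/(V(774, -461) + 426053) = 1/((-2 - 8*774) + 426053) = 1/((-2 - 6192) + 426053) = 1/(-6194 + 426053) = 1/419859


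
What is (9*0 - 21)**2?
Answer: 441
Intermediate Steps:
(9*0 - 21)**2 = (0 - 21)**2 = (-21)**2 = 441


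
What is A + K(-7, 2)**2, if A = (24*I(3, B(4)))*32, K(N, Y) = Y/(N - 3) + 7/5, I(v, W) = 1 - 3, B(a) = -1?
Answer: -38364/25 ≈ -1534.6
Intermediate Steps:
I(v, W) = -2
K(N, Y) = 7/5 + Y/(-3 + N) (K(N, Y) = Y/(-3 + N) + 7*(1/5) = Y/(-3 + N) + 7/5 = 7/5 + Y/(-3 + N))
A = -1536 (A = (24*(-2))*32 = -48*32 = -1536)
A + K(-7, 2)**2 = -1536 + ((-21 + 5*2 + 7*(-7))/(5*(-3 - 7)))**2 = -1536 + ((1/5)*(-21 + 10 - 49)/(-10))**2 = -1536 + ((1/5)*(-1/10)*(-60))**2 = -1536 + (6/5)**2 = -1536 + 36/25 = -38364/25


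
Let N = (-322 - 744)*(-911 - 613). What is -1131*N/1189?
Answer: -1545336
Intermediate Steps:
N = 1624584 (N = -1066*(-1524) = 1624584)
-1131*N/1189 = -1837404504/1189 = -1131*39624/29 = -1545336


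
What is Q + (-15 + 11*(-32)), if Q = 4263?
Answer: 3896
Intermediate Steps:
Q + (-15 + 11*(-32)) = 4263 + (-15 + 11*(-32)) = 4263 + (-15 - 352) = 4263 - 367 = 3896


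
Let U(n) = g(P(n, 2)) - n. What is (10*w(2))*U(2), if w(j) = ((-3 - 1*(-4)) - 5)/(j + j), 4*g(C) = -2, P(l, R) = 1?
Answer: 25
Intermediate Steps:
g(C) = -1/2 (g(C) = (1/4)*(-2) = -1/2)
w(j) = -2/j (w(j) = ((-3 + 4) - 5)/((2*j)) = (1 - 5)*(1/(2*j)) = -2/j)
U(n) = -1/2 - n
(10*w(2))*U(2) = (10*(-2/2))*(-1/2 - 1*2) = (10*(-2*1/2))*(-1/2 - 2) = (10*(-1))*(-5/2) = -10*(-5/2) = 25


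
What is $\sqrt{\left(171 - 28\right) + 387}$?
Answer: $\sqrt{530} \approx 23.022$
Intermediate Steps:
$\sqrt{\left(171 - 28\right) + 387} = \sqrt{143 + 387} = \sqrt{530}$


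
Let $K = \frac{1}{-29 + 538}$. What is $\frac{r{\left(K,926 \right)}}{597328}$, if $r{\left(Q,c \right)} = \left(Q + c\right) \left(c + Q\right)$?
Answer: $\frac{222156682225}{154756335568} \approx 1.4355$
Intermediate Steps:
$K = \frac{1}{509} \approx 0.0019646$
$r{\left(Q,c \right)} = \left(Q + c\right)^{2}$ ($r{\left(Q,c \right)} = \left(Q + c\right) \left(Q + c\right) = \left(Q + c\right)^{2}$)
$\frac{r{\left(K,926 \right)}}{597328} = \frac{\left(\frac{1}{509} + 926\right)^{2}}{597328} = \left(\frac{471335}{509}\right)^{2} \cdot \frac{1}{597328} = \frac{222156682225}{259081} \cdot \frac{1}{597328} = \frac{222156682225}{154756335568}$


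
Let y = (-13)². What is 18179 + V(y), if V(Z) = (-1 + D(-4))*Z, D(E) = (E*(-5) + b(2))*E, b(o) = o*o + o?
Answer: 434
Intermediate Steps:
b(o) = o + o² (b(o) = o² + o = o + o²)
D(E) = E*(6 - 5*E) (D(E) = (E*(-5) + 2*(1 + 2))*E = (-5*E + 2*3)*E = (-5*E + 6)*E = (6 - 5*E)*E = E*(6 - 5*E))
y = 169
V(Z) = -105*Z (V(Z) = (-1 - 4*(6 - 5*(-4)))*Z = (-1 - 4*(6 + 20))*Z = (-1 - 4*26)*Z = (-1 - 104)*Z = -105*Z)
18179 + V(y) = 18179 - 105*169 = 18179 - 17745 = 434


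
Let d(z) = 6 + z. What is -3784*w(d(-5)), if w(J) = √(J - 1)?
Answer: 0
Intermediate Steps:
w(J) = √(-1 + J)
-3784*w(d(-5)) = -3784*√(-1 + (6 - 5)) = -3784*√(-1 + 1) = -3784*√0 = -3784*0 = 0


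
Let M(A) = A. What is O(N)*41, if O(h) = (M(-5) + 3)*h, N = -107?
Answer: 8774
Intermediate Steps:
O(h) = -2*h (O(h) = (-5 + 3)*h = -2*h)
O(N)*41 = -2*(-107)*41 = 214*41 = 8774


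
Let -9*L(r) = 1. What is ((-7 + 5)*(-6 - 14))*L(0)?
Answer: -40/9 ≈ -4.4444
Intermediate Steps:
L(r) = -⅑ (L(r) = -⅑*1 = -⅑)
((-7 + 5)*(-6 - 14))*L(0) = ((-7 + 5)*(-6 - 14))*(-⅑) = -2*(-20)*(-⅑) = 40*(-⅑) = -40/9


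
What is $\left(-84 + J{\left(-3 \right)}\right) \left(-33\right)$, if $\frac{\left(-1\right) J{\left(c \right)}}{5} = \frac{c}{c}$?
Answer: $2937$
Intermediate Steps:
$J{\left(c \right)} = -5$ ($J{\left(c \right)} = - 5 \frac{c}{c} = \left(-5\right) 1 = -5$)
$\left(-84 + J{\left(-3 \right)}\right) \left(-33\right) = \left(-84 - 5\right) \left(-33\right) = \left(-89\right) \left(-33\right) = 2937$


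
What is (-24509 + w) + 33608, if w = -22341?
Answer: -13242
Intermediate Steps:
(-24509 + w) + 33608 = (-24509 - 22341) + 33608 = -46850 + 33608 = -13242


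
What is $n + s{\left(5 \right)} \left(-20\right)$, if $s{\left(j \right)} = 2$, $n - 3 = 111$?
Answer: $74$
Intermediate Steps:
$n = 114$ ($n = 3 + 111 = 114$)
$n + s{\left(5 \right)} \left(-20\right) = 114 + 2 \left(-20\right) = 114 - 40 = 74$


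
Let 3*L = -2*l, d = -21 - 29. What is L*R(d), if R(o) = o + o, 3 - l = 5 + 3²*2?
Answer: -4000/3 ≈ -1333.3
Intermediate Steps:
d = -50
l = -20 (l = 3 - (5 + 3²*2) = 3 - (5 + 9*2) = 3 - (5 + 18) = 3 - 1*23 = 3 - 23 = -20)
R(o) = 2*o
L = 40/3 (L = (-2*(-20))/3 = (⅓)*40 = 40/3 ≈ 13.333)
L*R(d) = 40*(2*(-50))/3 = (40/3)*(-100) = -4000/3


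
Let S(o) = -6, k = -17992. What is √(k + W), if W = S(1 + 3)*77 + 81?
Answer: I*√18373 ≈ 135.55*I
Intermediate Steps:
W = -381 (W = -6*77 + 81 = -462 + 81 = -381)
√(k + W) = √(-17992 - 381) = √(-18373) = I*√18373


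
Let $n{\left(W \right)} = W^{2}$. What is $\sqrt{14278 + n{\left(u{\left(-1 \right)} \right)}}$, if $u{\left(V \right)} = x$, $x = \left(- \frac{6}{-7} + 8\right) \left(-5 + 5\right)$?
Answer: $11 \sqrt{118} \approx 119.49$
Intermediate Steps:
$x = 0$ ($x = \left(\left(-6\right) \left(- \frac{1}{7}\right) + 8\right) 0 = \left(\frac{6}{7} + 8\right) 0 = \frac{62}{7} \cdot 0 = 0$)
$u{\left(V \right)} = 0$
$\sqrt{14278 + n{\left(u{\left(-1 \right)} \right)}} = \sqrt{14278 + 0^{2}} = \sqrt{14278 + 0} = \sqrt{14278} = 11 \sqrt{118}$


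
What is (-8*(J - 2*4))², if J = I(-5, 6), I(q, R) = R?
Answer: 256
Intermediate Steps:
J = 6
(-8*(J - 2*4))² = (-8*(6 - 2*4))² = (-8*(6 - 8))² = (-8*(-2))² = 16² = 256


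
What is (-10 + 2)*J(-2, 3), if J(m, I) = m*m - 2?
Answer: -16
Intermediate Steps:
J(m, I) = -2 + m² (J(m, I) = m² - 2 = -2 + m²)
(-10 + 2)*J(-2, 3) = (-10 + 2)*(-2 + (-2)²) = -8*(-2 + 4) = -8*2 = -16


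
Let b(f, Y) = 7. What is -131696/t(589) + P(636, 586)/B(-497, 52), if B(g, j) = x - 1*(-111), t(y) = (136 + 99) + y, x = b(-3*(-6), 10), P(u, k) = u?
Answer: -938504/6077 ≈ -154.44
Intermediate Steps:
x = 7
t(y) = 235 + y
B(g, j) = 118 (B(g, j) = 7 - 1*(-111) = 7 + 111 = 118)
-131696/t(589) + P(636, 586)/B(-497, 52) = -131696/(235 + 589) + 636/118 = -131696/824 + 636*(1/118) = -131696*1/824 + 318/59 = -16462/103 + 318/59 = -938504/6077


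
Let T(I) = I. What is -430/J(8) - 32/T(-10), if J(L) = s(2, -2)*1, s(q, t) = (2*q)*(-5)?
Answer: 247/10 ≈ 24.700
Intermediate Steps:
s(q, t) = -10*q
J(L) = -20 (J(L) = -10*2*1 = -20*1 = -20)
-430/J(8) - 32/T(-10) = -430/(-20) - 32/(-10) = -430*(-1/20) - 32*(-⅒) = 43/2 + 16/5 = 247/10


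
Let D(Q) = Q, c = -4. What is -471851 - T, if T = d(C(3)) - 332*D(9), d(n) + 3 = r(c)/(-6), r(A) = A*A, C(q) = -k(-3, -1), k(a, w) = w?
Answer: -1406572/3 ≈ -4.6886e+5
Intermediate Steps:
C(q) = 1 (C(q) = -1*(-1) = 1)
r(A) = A²
d(n) = -17/3 (d(n) = -3 + (-4)²/(-6) = -3 + 16*(-⅙) = -3 - 8/3 = -17/3)
T = -8981/3 (T = -17/3 - 332*9 = -17/3 - 2988 = -8981/3 ≈ -2993.7)
-471851 - T = -471851 - 1*(-8981/3) = -471851 + 8981/3 = -1406572/3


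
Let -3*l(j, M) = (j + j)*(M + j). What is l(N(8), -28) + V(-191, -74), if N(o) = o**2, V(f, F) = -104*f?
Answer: 18328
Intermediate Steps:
l(j, M) = -2*j*(M + j)/3 (l(j, M) = -(j + j)*(M + j)/3 = -2*j*(M + j)/3)
l(N(8), -28) + V(-191, -74) = -2/3*8**2*(-28 + 8**2) - 104*(-191) = -2/3*64*(-28 + 64) + 19864 = -2/3*64*36 + 19864 = -1536 + 19864 = 18328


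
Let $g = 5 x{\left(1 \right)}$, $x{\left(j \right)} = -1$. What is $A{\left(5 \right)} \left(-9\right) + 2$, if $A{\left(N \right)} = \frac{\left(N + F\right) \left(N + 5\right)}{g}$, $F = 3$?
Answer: $146$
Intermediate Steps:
$g = -5$ ($g = 5 \left(-1\right) = -5$)
$A{\left(N \right)} = - \frac{\left(3 + N\right) \left(5 + N\right)}{5}$ ($A{\left(N \right)} = \frac{\left(N + 3\right) \left(N + 5\right)}{-5} = \left(3 + N\right) \left(5 + N\right) \left(- \frac{1}{5}\right) = - \frac{\left(3 + N\right) \left(5 + N\right)}{5}$)
$A{\left(5 \right)} \left(-9\right) + 2 = \left(-3 - 8 - \frac{5^{2}}{5}\right) \left(-9\right) + 2 = \left(-3 - 8 - 5\right) \left(-9\right) + 2 = \left(-16\right) \left(-9\right) + 2 = 144 + 2 = 146$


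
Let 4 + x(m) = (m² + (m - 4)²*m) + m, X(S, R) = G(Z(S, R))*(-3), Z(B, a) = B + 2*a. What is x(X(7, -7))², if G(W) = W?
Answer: 42601729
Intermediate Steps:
X(S, R) = -6*R - 3*S (X(S, R) = (S + 2*R)*(-3) = -6*R - 3*S)
x(m) = -4 + m + m² + m*(-4 + m)² (x(m) = -4 + ((m² + (m - 4)²*m) + m) = -4 + ((m² + (-4 + m)²*m) + m) = -4 + ((m² + m*(-4 + m)²) + m) = -4 + (m + m² + m*(-4 + m)²) = -4 + m + m² + m*(-4 + m)²)
x(X(7, -7))² = (-4 + (-6*(-7) - 3*7) + (-6*(-7) - 3*7)² + (-6*(-7) - 3*7)*(-4 + (-6*(-7) - 3*7))²)² = (-4 + (42 - 21) + (42 - 21)² + (42 - 21)*(-4 + (42 - 21))²)² = (-4 + 21 + 21² + 21*(-4 + 21)²)² = (-4 + 21 + 441 + 21*17²)² = (-4 + 21 + 441 + 21*289)² = (-4 + 21 + 441 + 6069)² = 6527² = 42601729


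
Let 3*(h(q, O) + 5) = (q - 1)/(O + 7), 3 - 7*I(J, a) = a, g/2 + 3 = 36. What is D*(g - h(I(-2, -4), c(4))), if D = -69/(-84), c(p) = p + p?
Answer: 1633/28 ≈ 58.321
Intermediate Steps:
g = 66 (g = -6 + 2*36 = -6 + 72 = 66)
I(J, a) = 3/7 - a/7
c(p) = 2*p
h(q, O) = -5 + (-1 + q)/(3*(7 + O)) (h(q, O) = -5 + ((q - 1)/(O + 7))/3 = -5 + ((-1 + q)/(7 + O))/3 = -5 + (-1 + q)/(3*(7 + O)))
D = 23/28 (D = -69*(-1)/84 = -1*(-23/28) = 23/28 ≈ 0.82143)
D*(g - h(I(-2, -4), c(4))) = 23*(66 - (-106 + (3/7 - ⅐*(-4)) - 30*4)/(3*(7 + 2*4)))/28 = 23*(66 - (-106 + (3/7 + 4/7) - 15*8)/(3*(7 + 8)))/28 = 23*(66 - (-106 + 1 - 120)/(3*15))/28 = 23*(66 - (-225)/(3*15))/28 = 23*(66 - 1*(-5))/28 = 23*(66 + 5)/28 = (23/28)*71 = 1633/28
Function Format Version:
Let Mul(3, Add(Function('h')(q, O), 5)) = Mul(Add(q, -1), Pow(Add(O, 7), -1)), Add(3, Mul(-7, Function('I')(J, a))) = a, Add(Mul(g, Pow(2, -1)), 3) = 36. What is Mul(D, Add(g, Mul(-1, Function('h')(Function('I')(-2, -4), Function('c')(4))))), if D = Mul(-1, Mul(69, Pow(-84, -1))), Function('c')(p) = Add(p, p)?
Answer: Rational(1633, 28) ≈ 58.321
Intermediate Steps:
g = 66 (g = Add(-6, Mul(2, 36)) = Add(-6, 72) = 66)
Function('I')(J, a) = Add(Rational(3, 7), Mul(Rational(-1, 7), a))
Function('c')(p) = Mul(2, p)
Function('h')(q, O) = Add(-5, Mul(Rational(1, 3), Pow(Add(7, O), -1), Add(-1, q))) (Function('h')(q, O) = Add(-5, Mul(Rational(1, 3), Mul(Add(q, -1), Pow(Add(O, 7), -1)))) = Add(-5, Mul(Rational(1, 3), Mul(Add(-1, q), Pow(Add(7, O), -1)))) = Add(-5, Mul(Rational(1, 3), Mul(Pow(Add(7, O), -1), Add(-1, q)))) = Add(-5, Mul(Rational(1, 3), Pow(Add(7, O), -1), Add(-1, q))))
D = Rational(23, 28) (D = Mul(-1, Mul(69, Rational(-1, 84))) = Mul(-1, Rational(-23, 28)) = Rational(23, 28) ≈ 0.82143)
Mul(D, Add(g, Mul(-1, Function('h')(Function('I')(-2, -4), Function('c')(4))))) = Mul(Rational(23, 28), Add(66, Mul(-1, Mul(Rational(1, 3), Pow(Add(7, Mul(2, 4)), -1), Add(-106, Add(Rational(3, 7), Mul(Rational(-1, 7), -4)), Mul(-15, Mul(2, 4))))))) = Mul(Rational(23, 28), Add(66, Mul(-1, Mul(Rational(1, 3), Pow(Add(7, 8), -1), Add(-106, Add(Rational(3, 7), Rational(4, 7)), Mul(-15, 8)))))) = Mul(Rational(23, 28), Add(66, Mul(-1, Mul(Rational(1, 3), Pow(15, -1), Add(-106, 1, -120))))) = Mul(Rational(23, 28), Add(66, Mul(-1, Mul(Rational(1, 3), Rational(1, 15), -225)))) = Mul(Rational(23, 28), Add(66, Mul(-1, -5))) = Mul(Rational(23, 28), Add(66, 5)) = Mul(Rational(23, 28), 71) = Rational(1633, 28)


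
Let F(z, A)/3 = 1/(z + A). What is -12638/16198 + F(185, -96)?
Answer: -6046/8099 ≈ -0.74651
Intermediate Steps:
F(z, A) = 3/(A + z) (F(z, A) = 3/(z + A) = 3/(A + z))
-12638/16198 + F(185, -96) = -12638/16198 + 3/(-96 + 185) = -12638*1/16198 + 3/89 = -71/91 + 3*(1/89) = -71/91 + 3/89 = -6046/8099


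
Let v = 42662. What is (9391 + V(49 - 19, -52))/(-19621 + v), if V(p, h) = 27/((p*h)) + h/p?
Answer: 14647229/35943960 ≈ 0.40750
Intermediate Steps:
V(p, h) = h/p + 27/(h*p) (V(p, h) = 27/((h*p)) + h/p = 27*(1/(h*p)) + h/p = 27/(h*p) + h/p = h/p + 27/(h*p))
(9391 + V(49 - 19, -52))/(-19621 + v) = (9391 + (27 + (-52)²)/((-52)*(49 - 19)))/(-19621 + 42662) = (9391 - 1/52*(27 + 2704)/30)/23041 = (9391 - 1/52*1/30*2731)*(1/23041) = (9391 - 2731/1560)*(1/23041) = (14647229/1560)*(1/23041) = 14647229/35943960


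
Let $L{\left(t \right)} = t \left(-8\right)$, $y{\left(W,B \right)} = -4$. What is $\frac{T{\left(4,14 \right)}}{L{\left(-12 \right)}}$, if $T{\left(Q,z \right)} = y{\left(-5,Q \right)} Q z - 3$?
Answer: $- \frac{227}{96} \approx -2.3646$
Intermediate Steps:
$L{\left(t \right)} = - 8 t$
$T{\left(Q,z \right)} = -3 - 4 Q z$ ($T{\left(Q,z \right)} = - 4 Q z - 3 = -3 - 4 Q z$)
$\frac{T{\left(4,14 \right)}}{L{\left(-12 \right)}} = \frac{-3 - 16 \cdot 14}{\left(-8\right) \left(-12\right)} = \frac{-3 - 224}{96} = \left(-227\right) \frac{1}{96} = - \frac{227}{96}$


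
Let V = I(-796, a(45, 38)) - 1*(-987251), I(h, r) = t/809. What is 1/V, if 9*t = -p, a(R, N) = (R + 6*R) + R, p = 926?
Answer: 7281/7188173605 ≈ 1.0129e-6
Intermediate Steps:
a(R, N) = 8*R (a(R, N) = 7*R + R = 8*R)
t = -926/9 (t = (-1*926)/9 = (1/9)*(-926) = -926/9 ≈ -102.89)
I(h, r) = -926/7281 (I(h, r) = -926/9/809 = -926/9*1/809 = -926/7281)
V = 7188173605/7281 (V = -926/7281 - 1*(-987251) = -926/7281 + 987251 = 7188173605/7281 ≈ 9.8725e+5)
1/V = 1/(7188173605/7281) = 7281/7188173605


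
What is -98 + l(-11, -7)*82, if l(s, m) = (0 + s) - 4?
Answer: -1328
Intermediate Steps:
l(s, m) = -4 + s (l(s, m) = s - 4 = -4 + s)
-98 + l(-11, -7)*82 = -98 + (-4 - 11)*82 = -98 - 15*82 = -98 - 1230 = -1328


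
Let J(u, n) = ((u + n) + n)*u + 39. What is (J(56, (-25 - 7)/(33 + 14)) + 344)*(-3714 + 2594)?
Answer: -181226080/47 ≈ -3.8559e+6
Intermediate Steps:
J(u, n) = 39 + u*(u + 2*n) (J(u, n) = ((n + u) + n)*u + 39 = (u + 2*n)*u + 39 = u*(u + 2*n) + 39 = 39 + u*(u + 2*n))
(J(56, (-25 - 7)/(33 + 14)) + 344)*(-3714 + 2594) = ((39 + 56² + 2*((-25 - 7)/(33 + 14))*56) + 344)*(-3714 + 2594) = ((39 + 3136 + 2*(-32/47)*56) + 344)*(-1120) = ((39 + 3136 - 3584/47) + 344)*(-1120) = (145641/47 + 344)*(-1120) = (161809/47)*(-1120) = -181226080/47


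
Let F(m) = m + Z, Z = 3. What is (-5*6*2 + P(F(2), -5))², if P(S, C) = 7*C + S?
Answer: 8100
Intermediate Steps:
F(m) = 3 + m (F(m) = m + 3 = 3 + m)
P(S, C) = S + 7*C
(-5*6*2 + P(F(2), -5))² = (-5*6*2 + ((3 + 2) + 7*(-5)))² = (-30*2 + (5 - 35))² = (-60 - 30)² = (-90)² = 8100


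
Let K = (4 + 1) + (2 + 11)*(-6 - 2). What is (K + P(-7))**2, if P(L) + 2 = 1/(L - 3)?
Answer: 1022121/100 ≈ 10221.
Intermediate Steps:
P(L) = -2 + 1/(-3 + L) (P(L) = -2 + 1/(L - 3) = -2 + 1/(-3 + L))
K = -99 (K = 5 + 13*(-8) = 5 - 104 = -99)
(K + P(-7))**2 = (-99 + (7 - 2*(-7))/(-3 - 7))**2 = (-99 + (7 + 14)/(-10))**2 = (-99 - 1/10*21)**2 = (-99 - 21/10)**2 = (-1011/10)**2 = 1022121/100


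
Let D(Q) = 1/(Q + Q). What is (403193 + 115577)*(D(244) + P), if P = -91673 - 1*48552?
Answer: -17749663413615/244 ≈ -7.2745e+10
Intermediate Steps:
D(Q) = 1/(2*Q)
P = -140225 (P = -91673 - 48552 = -140225)
(403193 + 115577)*(D(244) + P) = (403193 + 115577)*((½)/244 - 140225) = 518770*((½)*(1/244) - 140225) = 518770*(1/488 - 140225) = 518770*(-68429799/488) = -17749663413615/244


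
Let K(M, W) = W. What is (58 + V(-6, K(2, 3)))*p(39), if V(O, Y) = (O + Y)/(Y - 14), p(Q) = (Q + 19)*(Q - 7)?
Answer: 1189696/11 ≈ 1.0815e+5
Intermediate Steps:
p(Q) = (-7 + Q)*(19 + Q) (p(Q) = (19 + Q)*(-7 + Q) = (-7 + Q)*(19 + Q))
V(O, Y) = (O + Y)/(-14 + Y)
(58 + V(-6, K(2, 3)))*p(39) = (58 + (-6 + 3)/(-14 + 3))*(-133 + 39² + 12*39) = (58 - 3/(-11))*(-133 + 1521 + 468) = (58 - 1/11*(-3))*1856 = (58 + 3/11)*1856 = (641/11)*1856 = 1189696/11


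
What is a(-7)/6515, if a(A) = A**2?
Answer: 49/6515 ≈ 0.0075211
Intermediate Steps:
a(-7)/6515 = (-7)**2/6515 = 49*(1/6515) = 49/6515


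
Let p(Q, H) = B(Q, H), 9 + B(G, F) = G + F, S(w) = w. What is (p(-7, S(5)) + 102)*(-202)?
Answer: -18382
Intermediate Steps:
B(G, F) = -9 + F + G (B(G, F) = -9 + (G + F) = -9 + (F + G) = -9 + F + G)
p(Q, H) = -9 + H + Q
(p(-7, S(5)) + 102)*(-202) = ((-9 + 5 - 7) + 102)*(-202) = (-11 + 102)*(-202) = 91*(-202) = -18382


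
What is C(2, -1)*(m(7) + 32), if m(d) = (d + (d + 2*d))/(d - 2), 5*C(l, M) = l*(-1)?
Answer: -376/25 ≈ -15.040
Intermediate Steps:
C(l, M) = -l/5 (C(l, M) = (l*(-1))/5 = (-l)/5 = -l/5)
m(d) = 4*d/(-2 + d) (m(d) = (d + 3*d)/(-2 + d) = (4*d)/(-2 + d) = 4*d/(-2 + d))
C(2, -1)*(m(7) + 32) = (-1/5*2)*(4*7/(-2 + 7) + 32) = -2*(4*7/5 + 32)/5 = -2*(4*7*(1/5) + 32)/5 = -2*(28/5 + 32)/5 = -2/5*188/5 = -376/25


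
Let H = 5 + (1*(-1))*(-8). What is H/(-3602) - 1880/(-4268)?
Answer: 1679069/3843334 ≈ 0.43688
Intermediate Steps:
H = 13 (H = 5 - 1*(-8) = 5 + 8 = 13)
H/(-3602) - 1880/(-4268) = 13/(-3602) - 1880/(-4268) = 13*(-1/3602) - 1880*(-1/4268) = -13/3602 + 470/1067 = 1679069/3843334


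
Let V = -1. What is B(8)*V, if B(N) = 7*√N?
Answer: -14*√2 ≈ -19.799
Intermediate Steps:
B(8)*V = (7*√8)*(-1) = (7*(2*√2))*(-1) = (14*√2)*(-1) = -14*√2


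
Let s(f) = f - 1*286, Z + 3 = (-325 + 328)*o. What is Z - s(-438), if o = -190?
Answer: 151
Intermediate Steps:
Z = -573 (Z = -3 + (-325 + 328)*(-190) = -3 + 3*(-190) = -3 - 570 = -573)
s(f) = -286 + f (s(f) = f - 286 = -286 + f)
Z - s(-438) = -573 - (-286 - 438) = -573 - 1*(-724) = -573 + 724 = 151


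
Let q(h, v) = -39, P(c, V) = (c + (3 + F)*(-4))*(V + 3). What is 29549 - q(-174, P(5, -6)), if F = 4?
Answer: 29588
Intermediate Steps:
P(c, V) = (-28 + c)*(3 + V) (P(c, V) = (c + (3 + 4)*(-4))*(V + 3) = (c + 7*(-4))*(3 + V) = (c - 28)*(3 + V) = (-28 + c)*(3 + V))
29549 - q(-174, P(5, -6)) = 29549 - 1*(-39) = 29549 + 39 = 29588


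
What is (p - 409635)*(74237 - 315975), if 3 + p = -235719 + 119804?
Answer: 127046131114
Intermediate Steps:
p = -115918 (p = -3 + (-235719 + 119804) = -3 - 115915 = -115918)
(p - 409635)*(74237 - 315975) = (-115918 - 409635)*(74237 - 315975) = -525553*(-241738) = 127046131114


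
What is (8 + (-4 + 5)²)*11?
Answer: 99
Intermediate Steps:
(8 + (-4 + 5)²)*11 = (8 + 1²)*11 = (8 + 1)*11 = 9*11 = 99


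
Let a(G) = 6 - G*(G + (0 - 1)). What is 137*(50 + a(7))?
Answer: 1918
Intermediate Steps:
a(G) = 6 - G*(-1 + G) (a(G) = 6 - G*(G - 1) = 6 - G*(-1 + G))
137*(50 + a(7)) = 137*(50 + (6 + 7 - 1*7²)) = 137*(50 + (6 + 7 - 1*49)) = 137*(50 + (6 + 7 - 49)) = 137*(50 - 36) = 137*14 = 1918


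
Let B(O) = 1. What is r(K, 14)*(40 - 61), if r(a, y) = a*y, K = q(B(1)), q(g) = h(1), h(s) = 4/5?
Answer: -1176/5 ≈ -235.20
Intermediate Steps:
h(s) = ⅘ (h(s) = 4*(⅕) = ⅘)
q(g) = ⅘
K = ⅘ ≈ 0.80000
r(K, 14)*(40 - 61) = ((⅘)*14)*(40 - 61) = (56/5)*(-21) = -1176/5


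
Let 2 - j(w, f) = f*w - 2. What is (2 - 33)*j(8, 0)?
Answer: -124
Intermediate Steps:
j(w, f) = 4 - f*w (j(w, f) = 2 - (f*w - 2) = 2 - (-2 + f*w) = 2 + (2 - f*w) = 4 - f*w)
(2 - 33)*j(8, 0) = (2 - 33)*(4 - 1*0*8) = -31*(4 + 0) = -31*4 = -124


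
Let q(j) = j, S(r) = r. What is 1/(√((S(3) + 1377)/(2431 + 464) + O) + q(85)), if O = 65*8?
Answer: 16405/1293973 - 2*√4846809/1293973 ≈ 0.0092752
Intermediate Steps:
O = 520
1/(√((S(3) + 1377)/(2431 + 464) + O) + q(85)) = 1/(√((3 + 1377)/(2431 + 464) + 520) + 85) = 1/(√(1380/2895 + 520) + 85) = 1/(√(1380*(1/2895) + 520) + 85) = 1/(√(92/193 + 520) + 85) = 1/(√(100452/193) + 85) = 1/(2*√4846809/193 + 85) = 1/(85 + 2*√4846809/193)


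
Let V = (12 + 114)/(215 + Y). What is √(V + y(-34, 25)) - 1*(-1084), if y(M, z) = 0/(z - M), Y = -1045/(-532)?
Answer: 1084 + 14*√6/45 ≈ 1084.8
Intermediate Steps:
Y = 55/28 (Y = -1045*(-1/532) = 55/28 ≈ 1.9643)
V = 392/675 (V = (12 + 114)/(215 + 55/28) = 126/(6075/28) = 126*(28/6075) = 392/675 ≈ 0.58074)
y(M, z) = 0
√(V + y(-34, 25)) - 1*(-1084) = √(392/675 + 0) - 1*(-1084) = √(392/675) + 1084 = 14*√6/45 + 1084 = 1084 + 14*√6/45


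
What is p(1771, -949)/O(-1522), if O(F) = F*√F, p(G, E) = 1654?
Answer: 827*I*√1522/1158242 ≈ 0.027856*I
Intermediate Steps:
O(F) = F^(3/2)
p(1771, -949)/O(-1522) = 1654/((-1522)^(3/2)) = 1654/((-1522*I*√1522)) = 1654*(I*√1522/2316484) = 827*I*√1522/1158242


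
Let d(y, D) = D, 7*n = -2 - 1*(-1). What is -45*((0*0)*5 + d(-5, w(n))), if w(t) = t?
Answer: 45/7 ≈ 6.4286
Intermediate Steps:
n = -1/7 (n = (-2 - 1*(-1))/7 = (-2 + 1)/7 = (1/7)*(-1) = -1/7 ≈ -0.14286)
-45*((0*0)*5 + d(-5, w(n))) = -45*((0*0)*5 - 1/7) = -45*(0*5 - 1/7) = -45*(0 - 1/7) = -45*(-1/7) = 45/7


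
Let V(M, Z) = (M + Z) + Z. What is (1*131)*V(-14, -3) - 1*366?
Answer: -2986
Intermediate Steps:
V(M, Z) = M + 2*Z
(1*131)*V(-14, -3) - 1*366 = (1*131)*(-14 + 2*(-3)) - 1*366 = 131*(-14 - 6) - 366 = 131*(-20) - 366 = -2620 - 366 = -2986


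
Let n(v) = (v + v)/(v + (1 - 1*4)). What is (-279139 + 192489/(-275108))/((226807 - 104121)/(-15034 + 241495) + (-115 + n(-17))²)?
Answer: -434768685261524025/19994695601600933 ≈ -21.744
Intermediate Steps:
n(v) = 2*v/(-3 + v) (n(v) = (2*v)/(v + (1 - 4)) = (2*v)/(v - 3) = (2*v)/(-3 + v) = 2*v/(-3 + v))
(-279139 + 192489/(-275108))/((226807 - 104121)/(-15034 + 241495) + (-115 + n(-17))²) = (-279139 + 192489/(-275108))/((226807 - 104121)/(-15034 + 241495) + (-115 + 2*(-17)/(-3 - 17))²) = (-279139 + 192489*(-1/275108))/(122686/226461 + (-115 + 2*(-17)/(-20))²) = (-279139 - 192489/275108)/(122686*(1/226461) + (-115 + 2*(-17)*(-1/20))²) = -76793564501/(275108*(122686/226461 + (-115 + 17/10)²)) = -76793564501/(275108*(122686/226461 + (-1133/10)²)) = -76793564501/(275108*(122686/226461 + 1283689/100)) = -76793564501/(275108*290717763229/22646100) = -76793564501/275108*22646100/290717763229 = -434768685261524025/19994695601600933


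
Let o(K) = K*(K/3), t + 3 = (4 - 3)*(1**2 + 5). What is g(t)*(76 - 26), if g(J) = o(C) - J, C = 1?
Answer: -400/3 ≈ -133.33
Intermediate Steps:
t = 3 (t = -3 + (4 - 3)*(1**2 + 5) = -3 + 1*(1 + 5) = -3 + 1*6 = -3 + 6 = 3)
o(K) = K**2/3 (o(K) = K*(K*(1/3)) = K*(K/3) = K**2/3)
g(J) = 1/3 - J (g(J) = (1/3)*1**2 - J = (1/3)*1 - J = 1/3 - J)
g(t)*(76 - 26) = (1/3 - 1*3)*(76 - 26) = (1/3 - 3)*50 = -8/3*50 = -400/3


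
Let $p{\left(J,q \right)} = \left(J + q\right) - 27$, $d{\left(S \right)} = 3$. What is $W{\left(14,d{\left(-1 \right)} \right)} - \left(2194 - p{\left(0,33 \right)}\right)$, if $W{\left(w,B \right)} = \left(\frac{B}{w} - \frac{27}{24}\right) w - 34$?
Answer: $- \frac{8939}{4} \approx -2234.8$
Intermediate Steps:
$p{\left(J,q \right)} = -27 + J + q$
$W{\left(w,B \right)} = -34 + w \left(- \frac{9}{8} + \frac{B}{w}\right)$ ($W{\left(w,B \right)} = \left(\frac{B}{w} - \frac{9}{8}\right) w - 34 = \left(- \frac{9}{8} + \frac{B}{w}\right) w - 34 = w \left(- \frac{9}{8} + \frac{B}{w}\right) - 34 = -34 + w \left(- \frac{9}{8} + \frac{B}{w}\right)$)
$W{\left(14,d{\left(-1 \right)} \right)} - \left(2194 - p{\left(0,33 \right)}\right) = \left(-34 + 3 - \frac{63}{4}\right) - \left(2194 - \left(-27 + 0 + 33\right)\right) = \left(-34 + 3 - \frac{63}{4}\right) - \left(2194 - 6\right) = - \frac{187}{4} - \left(2194 - 6\right) = - \frac{187}{4} - 2188 = - \frac{8939}{4}$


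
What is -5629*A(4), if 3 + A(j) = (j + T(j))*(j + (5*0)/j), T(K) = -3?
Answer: -5629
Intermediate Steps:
A(j) = -3 + j*(-3 + j) (A(j) = -3 + (j - 3)*(j + (5*0)/j) = -3 + (-3 + j)*(j + 0/j) = -3 + (-3 + j)*(j + 0) = -3 + (-3 + j)*j = -3 + j*(-3 + j))
-5629*A(4) = -5629*(-3 + 4² - 3*4) = -5629*(-3 + 16 - 12) = -5629*1 = -5629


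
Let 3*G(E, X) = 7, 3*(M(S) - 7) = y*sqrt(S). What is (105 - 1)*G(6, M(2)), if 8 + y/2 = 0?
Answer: 728/3 ≈ 242.67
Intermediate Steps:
y = -16 (y = -16 + 2*0 = -16 + 0 = -16)
M(S) = 7 - 16*sqrt(S)/3 (M(S) = 7 + (-16*sqrt(S))/3 = 7 - 16*sqrt(S)/3)
G(E, X) = 7/3 (G(E, X) = (1/3)*7 = 7/3)
(105 - 1)*G(6, M(2)) = (105 - 1)*(7/3) = 104*(7/3) = 728/3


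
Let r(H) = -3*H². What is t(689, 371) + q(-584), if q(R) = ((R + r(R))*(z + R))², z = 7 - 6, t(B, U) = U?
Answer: 356226837985877427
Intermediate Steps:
z = 1
q(R) = (1 + R)²*(R - 3*R²)² (q(R) = ((R - 3*R²)*(1 + R))² = ((1 + R)*(R - 3*R²))² = (1 + R)²*(R - 3*R²)²)
t(689, 371) + q(-584) = 371 + (-584)²*(1 - 584)²*(-1 + 3*(-584))² = 371 + 341056*(-583)²*(-1 - 1752)² = 371 + 341056*339889*(-1753)² = 371 + 341056*339889*3073009 = 371 + 356226837985877056 = 356226837985877427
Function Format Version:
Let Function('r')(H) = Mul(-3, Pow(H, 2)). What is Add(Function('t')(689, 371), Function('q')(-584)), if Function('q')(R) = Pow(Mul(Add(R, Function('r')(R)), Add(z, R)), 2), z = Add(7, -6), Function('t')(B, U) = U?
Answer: 356226837985877427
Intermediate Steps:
z = 1
Function('q')(R) = Mul(Pow(Add(1, R), 2), Pow(Add(R, Mul(-3, Pow(R, 2))), 2)) (Function('q')(R) = Pow(Mul(Add(R, Mul(-3, Pow(R, 2))), Add(1, R)), 2) = Pow(Mul(Add(1, R), Add(R, Mul(-3, Pow(R, 2)))), 2) = Mul(Pow(Add(1, R), 2), Pow(Add(R, Mul(-3, Pow(R, 2))), 2)))
Add(Function('t')(689, 371), Function('q')(-584)) = Add(371, Mul(Pow(-584, 2), Pow(Add(1, -584), 2), Pow(Add(-1, Mul(3, -584)), 2))) = Add(371, Mul(341056, Pow(-583, 2), Pow(Add(-1, -1752), 2))) = Add(371, Mul(341056, 339889, Pow(-1753, 2))) = Add(371, Mul(341056, 339889, 3073009)) = Add(371, 356226837985877056) = 356226837985877427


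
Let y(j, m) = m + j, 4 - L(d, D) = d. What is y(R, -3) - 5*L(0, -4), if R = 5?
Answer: -18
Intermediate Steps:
L(d, D) = 4 - d
y(j, m) = j + m
y(R, -3) - 5*L(0, -4) = (5 - 3) - 5*(4 - 1*0) = 2 - 5*(4 + 0) = 2 - 5*4 = 2 - 20 = -18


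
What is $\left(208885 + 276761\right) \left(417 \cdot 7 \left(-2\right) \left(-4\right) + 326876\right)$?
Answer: $170086827288$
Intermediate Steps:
$\left(208885 + 276761\right) \left(417 \cdot 7 \left(-2\right) \left(-4\right) + 326876\right) = 485646 \left(417 \left(\left(-14\right) \left(-4\right)\right) + 326876\right) = 485646 \left(417 \cdot 56 + 326876\right) = 485646 \left(23352 + 326876\right) = 485646 \cdot 350228 = 170086827288$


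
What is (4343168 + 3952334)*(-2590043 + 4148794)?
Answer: 12930622038002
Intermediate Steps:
(4343168 + 3952334)*(-2590043 + 4148794) = 8295502*1558751 = 12930622038002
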